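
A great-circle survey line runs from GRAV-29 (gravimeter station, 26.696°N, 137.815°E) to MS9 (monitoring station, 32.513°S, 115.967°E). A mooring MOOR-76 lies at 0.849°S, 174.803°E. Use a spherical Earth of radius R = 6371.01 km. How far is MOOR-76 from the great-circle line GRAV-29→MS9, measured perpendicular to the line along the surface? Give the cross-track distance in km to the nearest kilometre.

δ₁₃ = central angle GRAV-29→MOOR-76 = 0.785718 rad  (haversine)
θ₁₃ = bearing GRAV-29→MOOR-76 = 121.735°,  θ₁₂ = bearing GRAV-29→MS9 = 200.670°
dₓₜ = R·arcsin(sin δ₁₃ · sin(θ₁₃ − θ₁₂)) = 6371.01·arcsin(0.70733·sin(-78.935°)) = -4888.381 km
|dₓₜ| = 4888.381 km

4888 km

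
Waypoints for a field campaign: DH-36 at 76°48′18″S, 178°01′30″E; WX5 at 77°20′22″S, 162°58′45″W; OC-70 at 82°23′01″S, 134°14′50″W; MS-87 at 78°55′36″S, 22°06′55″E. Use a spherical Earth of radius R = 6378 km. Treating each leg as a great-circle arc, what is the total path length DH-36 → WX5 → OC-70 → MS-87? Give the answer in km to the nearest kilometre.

DH-36: φ = -76.80500°, λ = +178.02500°
WX5: φ = -77.33944°, λ = -162.97917°
OC-70: φ = -82.38361°, λ = -134.24722°
MS-87: φ = -78.92667°, λ = +22.11528°
DH-36→WX5: c = 0.074422 rad, d = 474.66 km
WX5→OC-70: c = 0.122136 rad, d = 778.99 km
OC-70→MS-87: c = 0.319465 rad, d = 2037.55 km
Total = 474.66 + 778.99 + 2037.55 = 3291.20 km

3291 km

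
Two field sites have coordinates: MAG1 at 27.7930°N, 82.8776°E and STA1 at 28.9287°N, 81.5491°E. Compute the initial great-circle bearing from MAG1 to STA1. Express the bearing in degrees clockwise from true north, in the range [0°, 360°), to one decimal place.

Δλ = -1.3285°
y = sin Δλ · cos φ₂ = -0.020292
x = cos φ₁ sin φ₂ − sin φ₁ cos φ₂ cos Δλ = 0.019930
θ = atan2(y, x) = -45.5151° → 314.4849° (mod 360°)

314.5°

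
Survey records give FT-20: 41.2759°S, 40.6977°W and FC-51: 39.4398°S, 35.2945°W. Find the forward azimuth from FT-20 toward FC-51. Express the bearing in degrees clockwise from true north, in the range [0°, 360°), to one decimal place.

67.7°

Δλ = 5.4032°
y = sin Δλ · cos φ₂ = 0.072722
x = cos φ₁ sin φ₂ − sin φ₁ cos φ₂ cos Δλ = 0.029777
θ = atan2(y, x) = 67.7329° → 67.7329° (mod 360°)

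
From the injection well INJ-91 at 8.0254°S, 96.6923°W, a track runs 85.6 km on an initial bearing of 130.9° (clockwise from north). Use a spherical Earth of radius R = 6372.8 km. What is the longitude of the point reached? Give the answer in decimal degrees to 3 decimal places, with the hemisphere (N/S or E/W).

δ = d/R = 85.6/6372.8 = 0.013432 rad
φ₂ = arcsin(sin φ₁ cos δ + cos φ₁ sin δ cos θ)
   = arcsin(-0.13961·0.99991 + 0.99021·0.01343·-0.65474) = -8.52886°
λ₂ = λ₁ + atan2(sin θ sin δ cos φ₁, cos δ − sin φ₁ sin φ₂) = -96.10410°

96.104°W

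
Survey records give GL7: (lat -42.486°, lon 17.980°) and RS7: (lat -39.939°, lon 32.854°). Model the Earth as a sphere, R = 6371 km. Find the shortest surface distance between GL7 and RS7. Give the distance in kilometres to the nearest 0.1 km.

Δφ = 2.5470°,  Δλ = 14.8740°
a = sin²(Δφ/2) + cos φ₁ cos φ₂ sin²(Δλ/2) = 0.009967
c = 2·arcsin(√a) = 0.200001 rad = 11.4592°
d = R·c = 6371 × 0.200001 = 1274.2 km

1274.2 km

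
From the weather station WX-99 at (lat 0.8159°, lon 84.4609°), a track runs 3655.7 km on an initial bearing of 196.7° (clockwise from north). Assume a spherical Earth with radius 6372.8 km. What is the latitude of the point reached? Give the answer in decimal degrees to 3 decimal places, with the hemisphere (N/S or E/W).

30.517°S

δ = d/R = 3655.7/6372.8 = 0.573641 rad
φ₂ = arcsin(sin φ₁ cos δ + cos φ₁ sin δ cos θ)
   = arcsin(0.01424·0.83993 + 0.99990·0.54269·-0.95782) = -30.51683°
λ₂ = λ₁ + atan2(sin θ sin δ cos φ₁, cos δ − sin φ₁ sin φ₂) = 74.03147°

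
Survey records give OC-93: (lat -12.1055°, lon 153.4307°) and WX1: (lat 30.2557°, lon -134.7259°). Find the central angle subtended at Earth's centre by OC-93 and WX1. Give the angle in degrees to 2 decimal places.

Δφ = 42.3612°,  Δλ = 71.8434°
a = sin²(Δφ/2) + cos φ₁ cos φ₂ sin²(Δλ/2) = 0.421241
c = 2·arcsin(√a) = 1.412620 rad = 80.9372°

80.94°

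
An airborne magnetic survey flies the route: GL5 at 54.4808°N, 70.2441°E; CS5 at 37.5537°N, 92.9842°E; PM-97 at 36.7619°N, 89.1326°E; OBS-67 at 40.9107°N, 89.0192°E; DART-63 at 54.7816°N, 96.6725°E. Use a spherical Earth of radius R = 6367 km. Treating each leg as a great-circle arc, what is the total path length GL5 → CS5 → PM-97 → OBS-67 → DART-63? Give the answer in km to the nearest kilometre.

5005 km

GL5→CS5: c = 0.400481 rad, d = 2549.86 km
CS5→PM-97: c = 0.055324 rad, d = 352.25 km
PM-97→OBS-67: c = 0.072427 rad, d = 461.14 km
OBS-67→DART-63: c = 0.257789 rad, d = 1641.34 km
Total = 2549.86 + 352.25 + 461.14 + 1641.34 = 5004.59 km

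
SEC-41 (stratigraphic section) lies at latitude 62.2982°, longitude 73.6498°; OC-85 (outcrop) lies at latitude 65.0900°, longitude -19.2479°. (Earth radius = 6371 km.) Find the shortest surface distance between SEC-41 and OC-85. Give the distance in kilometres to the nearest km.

Δφ = 2.7918°,  Δλ = -92.8977°
a = sin²(Δφ/2) + cos φ₁ cos φ₂ sin²(Δλ/2) = 0.103443
c = 2·arcsin(√a) = 0.654891 rad = 37.5225°
d = R·c = 6371 × 0.654891 = 4172.3 km

4172 km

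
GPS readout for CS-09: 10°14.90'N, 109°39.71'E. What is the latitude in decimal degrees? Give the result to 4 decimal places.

10° + 14.90′/60 = 10 + 0.24833 = 10.2483°

10.2483°N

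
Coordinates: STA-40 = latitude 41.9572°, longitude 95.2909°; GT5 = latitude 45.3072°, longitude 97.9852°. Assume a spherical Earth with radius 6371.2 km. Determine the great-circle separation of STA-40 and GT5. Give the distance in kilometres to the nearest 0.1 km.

431.0 km

Δφ = 3.3500°,  Δλ = 2.6943°
a = sin²(Δφ/2) + cos φ₁ cos φ₂ sin²(Δλ/2) = 0.001143
c = 2·arcsin(√a) = 0.067644 rad = 3.8757°
d = R·c = 6371.2 × 0.067644 = 431.0 km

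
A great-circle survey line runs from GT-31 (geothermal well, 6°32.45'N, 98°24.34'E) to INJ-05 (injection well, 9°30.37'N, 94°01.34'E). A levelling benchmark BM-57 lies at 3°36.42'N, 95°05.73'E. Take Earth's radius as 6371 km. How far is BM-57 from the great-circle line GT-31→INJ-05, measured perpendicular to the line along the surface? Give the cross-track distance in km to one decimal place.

GT-31: φ = +6.54083°, λ = +98.40567°
INJ-05: φ = +9.50617°, λ = +94.02233°
BM-57: φ = +3.60700°, λ = +95.09550°
δ₁₃ = central angle GT-31→BM-57 = 0.077025 rad  (haversine)
θ₁₃ = bearing GT-31→BM-57 = 228.495°,  θ₁₂ = bearing GT-31→INJ-05 = 304.631°
dₓₜ = R·arcsin(sin δ₁₃ · sin(θ₁₃ − θ₁₂)) = 6371·arcsin(0.07695·sin(-76.136°)) = -476.403 km
|dₓₜ| = 476.403 km

476.4 km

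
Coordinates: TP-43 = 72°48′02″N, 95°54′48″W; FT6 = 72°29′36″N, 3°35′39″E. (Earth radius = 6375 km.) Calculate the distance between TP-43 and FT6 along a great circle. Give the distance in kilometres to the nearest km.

2928 km

TP-43: φ = +72.80056°, λ = -95.91333°
FT6: φ = +72.49333°, λ = +3.59417°
Δφ = -0.3072°,  Δλ = 99.5075°
a = sin²(Δφ/2) + cos φ₁ cos φ₂ sin²(Δλ/2) = 0.051829
c = 2·arcsin(√a) = 0.459348 rad = 26.3187°
d = R·c = 6375 × 0.459348 = 2928.3 km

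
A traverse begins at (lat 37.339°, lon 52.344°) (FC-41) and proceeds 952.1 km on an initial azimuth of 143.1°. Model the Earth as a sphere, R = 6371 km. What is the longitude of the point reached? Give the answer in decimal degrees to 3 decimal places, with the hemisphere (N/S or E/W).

δ = d/R = 952.1/6371 = 0.149443 rad
φ₂ = arcsin(sin φ₁ cos δ + cos φ₁ sin δ cos θ)
   = arcsin(0.60653·0.98885 + 0.79506·0.14889·-0.79968) = 30.33848°
λ₂ = λ₁ + atan2(sin θ sin δ cos φ₁, cos δ − sin φ₁ sin φ₂) = 58.28932°

58.289°E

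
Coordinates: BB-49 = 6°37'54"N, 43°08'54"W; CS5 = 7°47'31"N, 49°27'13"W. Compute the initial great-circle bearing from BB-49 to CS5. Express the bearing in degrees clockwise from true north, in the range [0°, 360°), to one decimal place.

BB-49: φ = +6.63167°, λ = -43.14833°
CS5: φ = +7.79194°, λ = -49.45361°
Δλ = -6.3053°
y = sin Δλ · cos φ₂ = -0.108812
x = cos φ₁ sin φ₂ − sin φ₁ cos φ₂ cos Δλ = 0.020941
θ = atan2(y, x) = -79.1063° → 280.8937° (mod 360°)

280.9°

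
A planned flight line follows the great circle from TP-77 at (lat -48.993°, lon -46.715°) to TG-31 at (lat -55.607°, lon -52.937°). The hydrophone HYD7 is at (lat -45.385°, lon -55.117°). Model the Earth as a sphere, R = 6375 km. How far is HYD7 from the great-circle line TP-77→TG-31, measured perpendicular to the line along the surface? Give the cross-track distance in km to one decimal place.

750.5 km

δ₁₃ = central angle TP-77→HYD7 = 0.117781 rad  (haversine)
θ₁₃ = bearing TP-77→HYD7 = 299.152°,  θ₁₂ = bearing TP-77→TG-31 = 207.483°
dₓₜ = R·arcsin(sin δ₁₃ · sin(θ₁₃ − θ₁₂)) = 6375·arcsin(0.11751·sin(91.669°)) = 750.533 km
|dₓₜ| = 750.533 km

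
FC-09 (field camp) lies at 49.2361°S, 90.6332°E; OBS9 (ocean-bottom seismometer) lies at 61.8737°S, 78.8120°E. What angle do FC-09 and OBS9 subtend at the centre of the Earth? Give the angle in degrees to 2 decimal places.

Δφ = -12.6376°,  Δλ = -11.8212°
a = sin²(Δφ/2) + cos φ₁ cos φ₂ sin²(Δλ/2) = 0.015377
c = 2·arcsin(√a) = 0.248651 rad = 14.2467°

14.25°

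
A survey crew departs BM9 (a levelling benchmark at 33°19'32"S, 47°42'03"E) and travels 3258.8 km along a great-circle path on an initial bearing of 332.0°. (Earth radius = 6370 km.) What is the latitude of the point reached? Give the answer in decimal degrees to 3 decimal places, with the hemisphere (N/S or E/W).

BM9: φ = -33.32556°, λ = +47.70083°
δ = d/R = 3258.8/6370 = 0.511586 rad
φ₂ = arcsin(sin φ₁ cos δ + cos φ₁ sin δ cos θ)
   = arcsin(-0.54940·0.87197 + 0.83556·0.48956·0.88295) = -6.76971°
λ₂ = λ₁ + atan2(sin θ sin δ cos φ₁, cos δ − sin φ₁ sin φ₂) = 34.31848°

6.770°S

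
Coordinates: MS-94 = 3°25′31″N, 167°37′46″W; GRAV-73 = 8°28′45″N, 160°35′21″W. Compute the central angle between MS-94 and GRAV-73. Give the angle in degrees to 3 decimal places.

MS-94: φ = +3.42528°, λ = -167.62944°
GRAV-73: φ = +8.47917°, λ = -160.58917°
Δφ = 5.0539°,  Δλ = 7.0403°
a = sin²(Δφ/2) + cos φ₁ cos φ₂ sin²(Δλ/2) = 0.005666
c = 2·arcsin(√a) = 0.150687 rad = 8.6337°

8.634°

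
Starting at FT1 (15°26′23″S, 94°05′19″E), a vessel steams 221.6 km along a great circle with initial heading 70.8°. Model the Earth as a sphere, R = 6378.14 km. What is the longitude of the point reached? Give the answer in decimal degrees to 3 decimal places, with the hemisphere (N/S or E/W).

96.033°E

FT1: φ = -15.43972°, λ = +94.08861°
δ = d/R = 221.6/6378.14 = 0.034744 rad
φ₂ = arcsin(sin φ₁ cos δ + cos φ₁ sin δ cos θ)
   = arcsin(-0.26622·0.99940 + 0.96391·0.03474·0.32887) = -14.77668°
λ₂ = λ₁ + atan2(sin θ sin δ cos φ₁, cos δ − sin φ₁ sin φ₂) = 96.03283°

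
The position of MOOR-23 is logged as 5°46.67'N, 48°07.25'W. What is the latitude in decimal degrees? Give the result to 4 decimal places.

5.7778°N

5° + 46.67′/60 = 5 + 0.77783 = 5.7778°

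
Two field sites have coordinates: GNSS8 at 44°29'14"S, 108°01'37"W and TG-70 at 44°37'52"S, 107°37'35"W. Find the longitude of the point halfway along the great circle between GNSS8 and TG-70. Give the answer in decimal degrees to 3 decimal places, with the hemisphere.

107.827°W

GNSS8: φ = -44.48722°, λ = -108.02694°
TG-70: φ = -44.63111°, λ = -107.62639°
Bx = cos φ₂ cos Δλ = 0.711627,  By = cos φ₂ sin Δλ = 0.004975
φₘ = atan2(sin φ₁ + sin φ₂, √((cos φ₁ + Bx)² + By²)) = -44.55934°
λₘ = λ₁ + atan2(By, cos φ₁ + Bx) = -107.82691°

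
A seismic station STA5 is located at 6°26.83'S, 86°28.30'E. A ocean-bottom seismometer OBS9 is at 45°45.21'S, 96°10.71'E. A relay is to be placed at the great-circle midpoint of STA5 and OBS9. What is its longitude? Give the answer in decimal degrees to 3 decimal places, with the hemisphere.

90.474°E

STA5: φ = -6.44717°, λ = +86.47167°
OBS9: φ = -45.75350°, λ = +96.17850°
Bx = cos φ₂ cos Δλ = 0.687757,  By = cos φ₂ sin Δλ = 0.117645
φₘ = atan2(sin φ₁ + sin φ₂, √((cos φ₁ + Bx)² + By²)) = -26.17923°
λₘ = λ₁ + atan2(By, cos φ₁ + Bx) = 90.47396°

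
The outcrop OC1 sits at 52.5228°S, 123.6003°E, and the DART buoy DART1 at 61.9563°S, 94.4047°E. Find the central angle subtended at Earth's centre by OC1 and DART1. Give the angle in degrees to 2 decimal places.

18.17°

Δφ = -9.4335°,  Δλ = -29.1956°
a = sin²(Δφ/2) + cos φ₁ cos φ₂ sin²(Δλ/2) = 0.024932
c = 2·arcsin(√a) = 0.317126 rad = 18.1700°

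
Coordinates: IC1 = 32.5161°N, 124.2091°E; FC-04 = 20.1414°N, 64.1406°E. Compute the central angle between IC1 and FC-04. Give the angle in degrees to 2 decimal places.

Δφ = -12.3747°,  Δλ = -60.0685°
a = sin²(Δφ/2) + cos φ₁ cos φ₂ sin²(Δλ/2) = 0.209945
c = 2·arcsin(√a) = 0.951932 rad = 54.5417°

54.54°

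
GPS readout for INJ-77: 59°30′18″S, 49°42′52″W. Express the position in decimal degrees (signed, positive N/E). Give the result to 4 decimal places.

-59.5050°, -49.7144°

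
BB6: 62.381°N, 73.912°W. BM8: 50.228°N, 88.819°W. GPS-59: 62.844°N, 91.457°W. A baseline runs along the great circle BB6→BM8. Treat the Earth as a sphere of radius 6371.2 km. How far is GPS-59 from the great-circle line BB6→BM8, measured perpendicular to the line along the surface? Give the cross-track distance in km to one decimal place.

778.4 km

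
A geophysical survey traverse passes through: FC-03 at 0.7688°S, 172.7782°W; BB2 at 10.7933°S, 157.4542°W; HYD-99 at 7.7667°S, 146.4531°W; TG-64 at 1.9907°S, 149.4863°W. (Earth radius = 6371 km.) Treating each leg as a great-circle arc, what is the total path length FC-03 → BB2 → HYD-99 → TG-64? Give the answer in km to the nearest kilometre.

4005 km

FC-03→BB2: c = 0.318161 rad, d = 2027.00 km
BB2→HYD-99: c = 0.196687 rad, d = 1253.09 km
HYD-99→TG-64: c = 0.113765 rad, d = 724.80 km
Total = 2027.00 + 1253.09 + 724.80 = 4004.90 km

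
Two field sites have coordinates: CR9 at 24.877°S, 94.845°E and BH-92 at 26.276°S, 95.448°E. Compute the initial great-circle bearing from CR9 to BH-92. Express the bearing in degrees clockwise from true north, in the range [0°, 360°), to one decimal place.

Δλ = 0.6030°
y = sin Δλ · cos φ₂ = 0.009437
x = cos φ₁ sin φ₂ − sin φ₁ cos φ₂ cos Δλ = -0.024436
θ = atan2(y, x) = 158.8841° → 158.8841° (mod 360°)

158.9°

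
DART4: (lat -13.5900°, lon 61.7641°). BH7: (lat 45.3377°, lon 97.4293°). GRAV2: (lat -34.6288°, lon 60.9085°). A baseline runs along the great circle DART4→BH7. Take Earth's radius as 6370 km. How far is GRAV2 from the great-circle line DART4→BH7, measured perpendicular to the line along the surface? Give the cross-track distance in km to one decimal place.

950.4 km

δ₁₃ = central angle DART4→GRAV2 = 0.367445 rad  (haversine)
θ₁₃ = bearing DART4→GRAV2 = 181.960°,  θ₁₂ = bearing DART4→BH7 = 26.402°
dₓₜ = R·arcsin(sin δ₁₃ · sin(θ₁₃ − θ₁₂)) = 6370·arcsin(0.35923·sin(155.558°)) = 950.362 km
|dₓₜ| = 950.362 km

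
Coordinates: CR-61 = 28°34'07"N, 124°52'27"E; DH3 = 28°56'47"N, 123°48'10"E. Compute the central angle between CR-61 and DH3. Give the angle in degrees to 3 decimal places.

1.012°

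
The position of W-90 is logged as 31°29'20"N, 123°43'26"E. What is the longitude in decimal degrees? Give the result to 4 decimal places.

123.7239°E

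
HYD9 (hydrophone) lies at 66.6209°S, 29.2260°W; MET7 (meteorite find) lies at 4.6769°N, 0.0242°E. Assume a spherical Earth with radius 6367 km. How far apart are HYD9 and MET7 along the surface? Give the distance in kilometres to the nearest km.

Δφ = 71.2978°,  Δλ = 29.2502°
a = sin²(Δφ/2) + cos φ₁ cos φ₂ sin²(Δλ/2) = 0.364889
c = 2·arcsin(√a) = 1.297173 rad = 74.3225°
d = R·c = 6367 × 1.297173 = 8259.1 km

8259 km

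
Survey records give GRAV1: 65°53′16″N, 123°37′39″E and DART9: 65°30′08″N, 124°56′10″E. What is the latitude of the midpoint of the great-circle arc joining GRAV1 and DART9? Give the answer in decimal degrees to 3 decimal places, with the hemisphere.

65.696°N

GRAV1: φ = +65.88778°, λ = +123.62750°
DART9: φ = +65.50222°, λ = +124.93611°
Bx = cos φ₂ cos Δλ = 0.414550,  By = cos φ₂ sin Δλ = 0.009470
φₘ = atan2(sin φ₁ + sin φ₂, √((cos φ₁ + Bx)² + By²)) = 65.69640°
λₘ = λ₁ + atan2(By, cos φ₁ + Bx) = 124.28668°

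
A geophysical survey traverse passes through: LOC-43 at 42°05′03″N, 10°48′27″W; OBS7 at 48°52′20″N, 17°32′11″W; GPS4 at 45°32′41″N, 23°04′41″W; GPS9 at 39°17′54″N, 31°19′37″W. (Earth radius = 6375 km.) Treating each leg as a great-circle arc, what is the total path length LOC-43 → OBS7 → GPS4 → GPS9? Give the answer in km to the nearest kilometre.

2447 km

LOC-43: φ = +42.08417°, λ = -10.80750°
OBS7: φ = +48.87222°, λ = -17.53639°
GPS4: φ = +45.54472°, λ = -23.07806°
GPS9: φ = +39.29833°, λ = -31.32694°
LOC-43→OBS7: c = 0.144155 rad, d = 918.99 km
OBS7→GPS4: c = 0.087651 rad, d = 558.78 km
GPS4→GPS9: c = 0.152094 rad, d = 969.60 km
Total = 918.99 + 558.78 + 969.60 = 2447.36 km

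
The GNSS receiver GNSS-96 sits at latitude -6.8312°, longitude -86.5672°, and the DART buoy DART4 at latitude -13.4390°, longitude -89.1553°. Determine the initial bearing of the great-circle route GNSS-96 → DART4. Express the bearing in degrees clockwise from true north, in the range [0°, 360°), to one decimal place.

200.9°

Δλ = -2.5881°
y = sin Δλ · cos φ₂ = -0.043919
x = cos φ₁ sin φ₂ − sin φ₁ cos φ₂ cos Δλ = -0.115190
θ = atan2(y, x) = -159.1295° → 200.8705° (mod 360°)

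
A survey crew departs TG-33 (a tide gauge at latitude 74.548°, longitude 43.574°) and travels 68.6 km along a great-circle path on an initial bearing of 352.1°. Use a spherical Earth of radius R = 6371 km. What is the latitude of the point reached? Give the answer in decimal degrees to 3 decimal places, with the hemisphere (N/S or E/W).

δ = d/R = 68.6/6371 = 0.010768 rad
φ₂ = arcsin(sin φ₁ cos δ + cos φ₁ sin δ cos θ)
   = arcsin(0.96385·0.99994 + 0.26643·0.01077·0.99051) = 75.15884°
λ₂ = λ₁ + atan2(sin θ sin δ cos φ₁, cos δ − sin φ₁ sin φ₂) = 43.24296°

75.159°N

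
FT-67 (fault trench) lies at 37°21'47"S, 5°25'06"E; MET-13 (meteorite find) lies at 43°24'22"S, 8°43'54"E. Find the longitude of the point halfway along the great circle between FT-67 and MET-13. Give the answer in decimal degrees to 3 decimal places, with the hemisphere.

FT-67: φ = -37.36306°, λ = +5.41833°
MET-13: φ = -43.40611°, λ = +8.73167°
Bx = cos φ₂ cos Δλ = 0.725287,  By = cos φ₂ sin Δλ = 0.041989
φₘ = atan2(sin φ₁ + sin φ₂, √((cos φ₁ + Bx)² + By²)) = -40.39638°
λₘ = λ₁ + atan2(By, cos φ₁ + Bx) = 7.00060°

7.001°E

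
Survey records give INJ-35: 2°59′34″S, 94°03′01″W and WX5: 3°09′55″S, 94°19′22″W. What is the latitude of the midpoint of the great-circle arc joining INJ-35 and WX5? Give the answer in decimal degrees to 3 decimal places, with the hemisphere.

3.079°S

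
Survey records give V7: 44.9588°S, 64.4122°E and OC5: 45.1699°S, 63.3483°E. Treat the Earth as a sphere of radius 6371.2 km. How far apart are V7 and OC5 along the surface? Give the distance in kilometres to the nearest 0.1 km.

Δφ = -0.2111°,  Δλ = -1.0639°
a = sin²(Δφ/2) + cos φ₁ cos φ₂ sin²(Δλ/2) = 0.000046
c = 2·arcsin(√a) = 0.013623 rad = 0.7805°
d = R·c = 6371.2 × 0.013623 = 86.8 km

86.8 km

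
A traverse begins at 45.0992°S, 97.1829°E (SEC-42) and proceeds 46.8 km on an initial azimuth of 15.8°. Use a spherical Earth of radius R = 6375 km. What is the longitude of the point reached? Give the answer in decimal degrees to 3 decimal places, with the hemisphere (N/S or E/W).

δ = d/R = 46.8/6375 = 0.007341 rad
φ₂ = arcsin(sin φ₁ cos δ + cos φ₁ sin δ cos θ)
   = arcsin(-0.70833·0.99997 + 0.70588·0.00734·0.96222) = -44.69436°
λ₂ = λ₁ + atan2(sin θ sin δ cos φ₁, cos δ − sin φ₁ sin φ₂) = 97.34401°

97.344°E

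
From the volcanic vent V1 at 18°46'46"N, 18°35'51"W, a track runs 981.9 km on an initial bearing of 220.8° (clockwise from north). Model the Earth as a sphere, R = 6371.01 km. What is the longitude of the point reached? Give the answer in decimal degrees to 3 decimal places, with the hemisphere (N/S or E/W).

24.484°W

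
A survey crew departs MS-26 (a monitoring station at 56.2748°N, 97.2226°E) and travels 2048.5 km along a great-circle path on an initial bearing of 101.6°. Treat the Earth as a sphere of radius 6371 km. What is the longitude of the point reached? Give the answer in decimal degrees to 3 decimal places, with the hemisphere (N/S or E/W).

125.329°E

δ = d/R = 2048.5/6371 = 0.321535 rad
φ₂ = arcsin(sin φ₁ cos δ + cos φ₁ sin δ cos θ)
   = arcsin(0.83171·0.94875 + 0.55521·0.31602·-0.20108) = 48.92107°
λ₂ = λ₁ + atan2(sin θ sin δ cos φ₁, cos δ − sin φ₁ sin φ₂) = 125.32928°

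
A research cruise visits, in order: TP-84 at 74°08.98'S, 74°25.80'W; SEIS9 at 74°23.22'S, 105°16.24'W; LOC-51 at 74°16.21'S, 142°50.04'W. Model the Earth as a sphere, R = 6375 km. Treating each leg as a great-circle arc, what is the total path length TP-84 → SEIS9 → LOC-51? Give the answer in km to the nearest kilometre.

TP-84: φ = -74.14967°, λ = -74.43000°
SEIS9: φ = -74.38700°, λ = -105.27067°
LOC-51: φ = -74.27017°, λ = -142.83400°
TP-84→SEIS9: c = 0.144368 rad, d = 920.35 km
SEIS9→LOC-51: c = 0.174168 rad, d = 1110.32 km
Total = 920.35 + 1110.32 = 2030.67 km

2031 km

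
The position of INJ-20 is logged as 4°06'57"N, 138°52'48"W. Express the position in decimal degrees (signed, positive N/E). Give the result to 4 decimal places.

lat: 4.1158° N → +4.1158°
lon: 138.8800° W → -138.8800°

+4.1158°, -138.8800°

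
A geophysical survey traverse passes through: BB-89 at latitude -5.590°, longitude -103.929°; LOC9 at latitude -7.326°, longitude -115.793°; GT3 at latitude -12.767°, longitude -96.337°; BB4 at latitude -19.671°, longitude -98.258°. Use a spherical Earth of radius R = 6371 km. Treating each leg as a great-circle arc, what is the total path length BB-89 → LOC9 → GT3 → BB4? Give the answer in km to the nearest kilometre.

4333 km

BB-89→LOC9: c = 0.207958 rad, d = 1324.90 km
LOC9→GT3: c = 0.347408 rad, d = 2213.34 km
GT3→BB4: c = 0.124718 rad, d = 794.58 km
Total = 1324.90 + 2213.34 + 794.58 = 4332.81 km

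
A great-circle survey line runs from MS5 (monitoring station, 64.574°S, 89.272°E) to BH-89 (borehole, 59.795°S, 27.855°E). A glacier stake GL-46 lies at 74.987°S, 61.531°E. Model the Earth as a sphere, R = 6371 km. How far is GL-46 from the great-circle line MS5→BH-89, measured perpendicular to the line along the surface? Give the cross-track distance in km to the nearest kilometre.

1001 km

δ₁₃ = central angle MS5→GL-46 = 0.242472 rad  (haversine)
θ₁₃ = bearing MS5→GL-46 = 210.145°,  θ₁₂ = bearing MS5→BH-89 = 250.820°
dₓₜ = R·arcsin(sin δ₁₃ · sin(θ₁₃ − θ₁₂)) = 6371·arcsin(0.24010·sin(-40.676°)) = -1001.134 km
|dₓₜ| = 1001.134 km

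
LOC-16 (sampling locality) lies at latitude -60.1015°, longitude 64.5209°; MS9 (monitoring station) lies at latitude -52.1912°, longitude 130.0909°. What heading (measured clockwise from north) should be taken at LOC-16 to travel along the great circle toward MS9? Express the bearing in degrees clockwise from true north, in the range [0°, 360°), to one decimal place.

107.3°

Δλ = 65.5700°
y = sin Δλ · cos φ₂ = 0.558142
x = cos φ₁ sin φ₂ − sin φ₁ cos φ₂ cos Δλ = -0.174024
θ = atan2(y, x) = 107.3170° → 107.3170° (mod 360°)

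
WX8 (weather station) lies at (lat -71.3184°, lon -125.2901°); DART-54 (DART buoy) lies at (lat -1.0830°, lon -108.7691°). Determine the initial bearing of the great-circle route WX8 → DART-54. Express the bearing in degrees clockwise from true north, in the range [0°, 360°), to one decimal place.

Δλ = 16.5210°
y = sin Δλ · cos φ₂ = 0.284316
x = cos φ₁ sin φ₂ − sin φ₁ cos φ₂ cos Δλ = 0.901988
θ = atan2(y, x) = 17.4954° → 17.4954° (mod 360°)

17.5°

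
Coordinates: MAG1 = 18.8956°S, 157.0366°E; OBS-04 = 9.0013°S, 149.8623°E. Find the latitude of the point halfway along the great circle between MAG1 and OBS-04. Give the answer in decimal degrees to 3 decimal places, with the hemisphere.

13.975°S

Bx = cos φ₂ cos Δλ = 0.979952,  By = cos φ₂ sin Δλ = -0.123350
φₘ = atan2(sin φ₁ + sin φ₂, √((cos φ₁ + Bx)² + By²)) = -13.97475°
λₘ = λ₁ + atan2(By, cos φ₁ + Bx) = 153.37223°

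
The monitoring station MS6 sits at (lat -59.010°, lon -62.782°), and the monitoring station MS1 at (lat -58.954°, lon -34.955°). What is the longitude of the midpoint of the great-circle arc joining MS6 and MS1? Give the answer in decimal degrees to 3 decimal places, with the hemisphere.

Bx = cos φ₂ cos Δλ = 0.456088,  By = cos φ₂ sin Δλ = 0.240743
φₘ = atan2(sin φ₁ + sin φ₂, √((cos φ₁ + Bx)² + By²)) = -59.73018°
λₘ = λ₁ + atan2(By, cos φ₁ + Bx) = -48.85696°

48.857°W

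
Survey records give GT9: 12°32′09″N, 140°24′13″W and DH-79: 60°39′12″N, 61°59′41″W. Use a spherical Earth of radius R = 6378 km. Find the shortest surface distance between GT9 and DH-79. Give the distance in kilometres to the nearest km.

8173 km

GT9: φ = +12.53583°, λ = -140.40361°
DH-79: φ = +60.65333°, λ = -61.99472°
Δφ = 48.1175°,  Δλ = 78.4089°
a = sin²(Δφ/2) + cos φ₁ cos φ₂ sin²(Δλ/2) = 0.357340
c = 2·arcsin(√a) = 1.281455 rad = 73.4220°
d = R·c = 6378 × 1.281455 = 8173.1 km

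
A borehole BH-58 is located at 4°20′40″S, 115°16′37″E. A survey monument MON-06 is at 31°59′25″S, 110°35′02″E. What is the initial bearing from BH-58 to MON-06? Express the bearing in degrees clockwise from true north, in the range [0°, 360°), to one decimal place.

188.5°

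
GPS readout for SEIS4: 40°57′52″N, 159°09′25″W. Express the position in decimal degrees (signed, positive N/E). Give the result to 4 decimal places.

lat: 40.9644° N → +40.9644°
lon: 159.1569° W → -159.1569°

+40.9644°, -159.1569°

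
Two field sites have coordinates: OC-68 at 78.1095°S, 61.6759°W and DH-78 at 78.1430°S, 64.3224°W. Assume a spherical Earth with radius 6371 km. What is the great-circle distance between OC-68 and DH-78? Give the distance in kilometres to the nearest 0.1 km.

Δφ = -0.0335°,  Δλ = -2.6465°
a = sin²(Δφ/2) + cos φ₁ cos φ₂ sin²(Δλ/2) = 0.000023
c = 2·arcsin(√a) = 0.009521 rad = 0.5455°
d = R·c = 6371 × 0.009521 = 60.7 km

60.7 km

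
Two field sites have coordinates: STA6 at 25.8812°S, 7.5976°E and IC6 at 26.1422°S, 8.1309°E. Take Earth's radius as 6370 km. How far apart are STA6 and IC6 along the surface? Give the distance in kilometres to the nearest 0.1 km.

60.7 km

Δφ = -0.2610°,  Δλ = 0.5333°
a = sin²(Δφ/2) + cos φ₁ cos φ₂ sin²(Δλ/2) = 0.000023
c = 2·arcsin(√a) = 0.009525 rad = 0.5457°
d = R·c = 6370 × 0.009525 = 60.7 km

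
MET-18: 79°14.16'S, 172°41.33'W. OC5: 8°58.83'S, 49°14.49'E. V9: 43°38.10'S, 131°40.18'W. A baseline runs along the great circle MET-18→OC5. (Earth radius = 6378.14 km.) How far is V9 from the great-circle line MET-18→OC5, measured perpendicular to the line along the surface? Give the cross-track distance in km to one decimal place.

560.4 km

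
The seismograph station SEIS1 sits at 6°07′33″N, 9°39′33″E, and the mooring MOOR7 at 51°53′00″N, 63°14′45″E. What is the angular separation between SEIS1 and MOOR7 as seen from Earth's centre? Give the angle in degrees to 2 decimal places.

63.37°

SEIS1: φ = +6.12583°, λ = +9.65917°
MOOR7: φ = +51.88333°, λ = +63.24583°
Δφ = 45.7575°,  Δλ = 53.5867°
a = sin²(Δφ/2) + cos φ₁ cos φ₂ sin²(Δλ/2) = 0.275862
c = 2·arcsin(√a) = 1.105960 rad = 63.3668°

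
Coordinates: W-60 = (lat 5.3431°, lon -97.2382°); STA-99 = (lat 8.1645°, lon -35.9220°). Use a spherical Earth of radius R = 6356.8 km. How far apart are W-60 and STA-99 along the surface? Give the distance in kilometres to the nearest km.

Δφ = 2.8214°,  Δλ = 61.3162°
a = sin²(Δφ/2) + cos φ₁ cos φ₂ sin²(Δλ/2) = 0.256865
c = 2·arcsin(√a) = 1.062980 rad = 60.9042°
d = R·c = 6356.8 × 1.062980 = 6757.1 km

6757 km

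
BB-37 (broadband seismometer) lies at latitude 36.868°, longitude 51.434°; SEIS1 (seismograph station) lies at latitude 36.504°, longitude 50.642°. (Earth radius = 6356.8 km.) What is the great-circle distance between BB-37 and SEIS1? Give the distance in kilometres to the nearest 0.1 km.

81.2 km

Δφ = -0.3640°,  Δλ = -0.7920°
a = sin²(Δφ/2) + cos φ₁ cos φ₂ sin²(Δλ/2) = 0.000041
c = 2·arcsin(√a) = 0.012776 rad = 0.7320°
d = R·c = 6356.8 × 0.012776 = 81.2 km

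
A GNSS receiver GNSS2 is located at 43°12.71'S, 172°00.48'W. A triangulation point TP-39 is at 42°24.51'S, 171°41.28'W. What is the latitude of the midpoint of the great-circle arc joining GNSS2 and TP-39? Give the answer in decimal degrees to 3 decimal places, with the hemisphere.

42.810°S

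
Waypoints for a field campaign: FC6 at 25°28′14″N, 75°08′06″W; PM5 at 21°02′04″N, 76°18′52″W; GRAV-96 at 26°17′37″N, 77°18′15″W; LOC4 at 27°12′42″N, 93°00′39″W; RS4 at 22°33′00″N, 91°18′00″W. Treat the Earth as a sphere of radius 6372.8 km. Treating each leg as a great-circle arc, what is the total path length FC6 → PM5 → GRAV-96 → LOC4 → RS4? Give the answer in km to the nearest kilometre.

3210 km

FC6: φ = +25.47056°, λ = -75.13500°
PM5: φ = +21.03444°, λ = -76.31444°
GRAV-96: φ = +26.29361°, λ = -77.30417°
LOC4: φ = +27.21167°, λ = -93.01083°
RS4: φ = +22.55000°, λ = -91.30000°
FC6→PM5: c = 0.079700 rad, d = 507.91 km
PM5→GRAV-96: c = 0.093142 rad, d = 593.57 km
GRAV-96→LOC4: c = 0.245153 rad, d = 1562.31 km
LOC4→RS4: c = 0.085748 rad, d = 546.46 km
Total = 507.91 + 593.57 + 1562.31 + 546.46 = 3210.25 km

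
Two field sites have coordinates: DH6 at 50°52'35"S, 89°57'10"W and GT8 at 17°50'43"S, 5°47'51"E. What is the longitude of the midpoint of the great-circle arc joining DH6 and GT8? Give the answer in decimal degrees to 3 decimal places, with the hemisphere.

29.443°W

DH6: φ = -50.87639°, λ = -89.95278°
GT8: φ = -17.84528°, λ = +5.79750°
Bx = cos φ₂ cos Δλ = -0.095372,  By = cos φ₂ sin Δλ = 0.947098
φₘ = atan2(sin φ₁ + sin φ₂, √((cos φ₁ + Bx)² + By²)) = -44.84606°
λₘ = λ₁ + atan2(By, cos φ₁ + Bx) = -29.44275°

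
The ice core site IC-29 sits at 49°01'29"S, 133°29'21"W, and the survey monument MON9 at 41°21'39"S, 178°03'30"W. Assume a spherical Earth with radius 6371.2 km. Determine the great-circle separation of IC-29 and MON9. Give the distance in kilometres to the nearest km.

IC-29: φ = -49.02472°, λ = -133.48917°
MON9: φ = -41.36083°, λ = -178.05833°
Δφ = 7.6639°,  Δλ = -44.5692°
a = sin²(Δφ/2) + cos φ₁ cos φ₂ sin²(Δλ/2) = 0.075239
c = 2·arcsin(√a) = 0.555719 rad = 31.8403°
d = R·c = 6371.2 × 0.555719 = 3540.6 km

3541 km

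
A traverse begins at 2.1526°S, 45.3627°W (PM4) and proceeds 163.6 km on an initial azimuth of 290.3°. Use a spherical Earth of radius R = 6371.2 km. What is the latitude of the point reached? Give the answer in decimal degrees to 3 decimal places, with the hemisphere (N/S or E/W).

δ = d/R = 163.6/6371.2 = 0.025678 rad
φ₂ = arcsin(sin φ₁ cos δ + cos φ₁ sin δ cos θ)
   = arcsin(-0.03756·0.99967 + 0.99929·0.02568·0.34694) = -1.64160°
λ₂ = λ₁ + atan2(sin θ sin δ cos φ₁, cos δ − sin φ₁ sin φ₂) = -46.74311°

1.642°S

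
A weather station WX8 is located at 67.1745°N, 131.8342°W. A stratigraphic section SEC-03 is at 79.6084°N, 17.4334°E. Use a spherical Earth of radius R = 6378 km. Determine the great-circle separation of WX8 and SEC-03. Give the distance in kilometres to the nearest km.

Δφ = 12.4339°,  Δλ = 149.2676°
a = sin²(Δφ/2) + cos φ₁ cos φ₂ sin²(Δλ/2) = 0.076786
c = 2·arcsin(√a) = 0.561556 rad = 32.1748°
d = R·c = 6378 × 0.561556 = 3581.6 km

3582 km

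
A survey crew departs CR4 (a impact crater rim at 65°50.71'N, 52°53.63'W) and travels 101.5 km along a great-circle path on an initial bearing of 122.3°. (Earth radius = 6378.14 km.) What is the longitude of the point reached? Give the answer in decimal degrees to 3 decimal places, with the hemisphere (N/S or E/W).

CR4: φ = +65.84517°, λ = -52.89383°
δ = d/R = 101.5/6378.14 = 0.015914 rad
φ₂ = arcsin(sin φ₁ cos δ + cos φ₁ sin δ cos θ)
   = arcsin(0.91244·0.99987 + 0.40920·0.01591·-0.53435) = 65.34662°
λ₂ = λ₁ + atan2(sin θ sin δ cos φ₁, cos δ − sin φ₁ sin φ₂) = -51.04595°

51.046°W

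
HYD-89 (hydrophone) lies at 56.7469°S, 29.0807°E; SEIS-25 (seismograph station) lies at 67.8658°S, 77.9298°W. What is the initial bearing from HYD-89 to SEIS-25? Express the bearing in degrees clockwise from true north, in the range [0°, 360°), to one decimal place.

Δλ = -107.0105°
y = sin Δλ · cos φ₂ = -0.360294
x = cos φ₁ sin φ₂ − sin φ₁ cos φ₂ cos Δλ = -0.600104
θ = atan2(y, x) = -149.0200° → 210.9800° (mod 360°)

211.0°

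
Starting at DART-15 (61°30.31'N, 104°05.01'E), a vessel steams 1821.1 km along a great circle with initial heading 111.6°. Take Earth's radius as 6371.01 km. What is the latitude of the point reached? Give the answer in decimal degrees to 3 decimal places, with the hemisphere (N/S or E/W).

DART-15: φ = +61.50517°, λ = +104.08350°
δ = d/R = 1821.1/6371.01 = 0.285842 rad
φ₂ = arcsin(sin φ₁ cos δ + cos φ₁ sin δ cos θ)
   = arcsin(0.87886·0.95942 + 0.47708·0.28197·-0.36812) = 52.53076°
λ₂ = λ₁ + atan2(sin θ sin δ cos φ₁, cos δ − sin φ₁ sin φ₂) = 129.61161°

52.531°N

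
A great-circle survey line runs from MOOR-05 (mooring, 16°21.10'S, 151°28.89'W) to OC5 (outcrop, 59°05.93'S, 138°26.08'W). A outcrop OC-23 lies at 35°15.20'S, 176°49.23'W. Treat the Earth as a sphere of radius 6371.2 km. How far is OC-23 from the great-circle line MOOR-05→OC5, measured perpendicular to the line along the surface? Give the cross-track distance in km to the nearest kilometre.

2639 km

MOOR-05: φ = -16.35167°, λ = -151.48150°
OC5: φ = -59.09883°, λ = -138.43467°
OC-23: φ = -35.25333°, λ = -176.82050°
δ₁₃ = central angle MOOR-05→OC-23 = 0.514195 rad  (haversine)
θ₁₃ = bearing MOOR-05→OC-23 = 225.282°,  θ₁₂ = bearing MOOR-05→OC5 = 170.359°
dₓₜ = R·arcsin(sin δ₁₃ · sin(θ₁₃ − θ₁₂)) = 6371.2·arcsin(0.49183·sin(54.923°)) = 2639.284 km
|dₓₜ| = 2639.284 km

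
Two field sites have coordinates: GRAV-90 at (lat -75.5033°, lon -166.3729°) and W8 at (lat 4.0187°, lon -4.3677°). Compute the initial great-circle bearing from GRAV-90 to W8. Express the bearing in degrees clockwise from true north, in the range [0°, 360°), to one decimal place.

161.1°

Δλ = 162.0052°
y = sin Δλ · cos φ₂ = 0.308171
x = cos φ₁ sin φ₂ − sin φ₁ cos φ₂ cos Δλ = -0.900997
θ = atan2(y, x) = 161.1176° → 161.1176° (mod 360°)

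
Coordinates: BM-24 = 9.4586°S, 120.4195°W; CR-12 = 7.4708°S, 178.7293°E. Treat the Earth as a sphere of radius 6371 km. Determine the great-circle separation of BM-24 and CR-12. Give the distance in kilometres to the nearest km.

6688 km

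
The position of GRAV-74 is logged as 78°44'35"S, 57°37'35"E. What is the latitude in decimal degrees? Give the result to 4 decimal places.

78° + 44′/60 + 35″/3600 = 78 + 0.73333 + 0.00972 = 78.7431°

78.7431°S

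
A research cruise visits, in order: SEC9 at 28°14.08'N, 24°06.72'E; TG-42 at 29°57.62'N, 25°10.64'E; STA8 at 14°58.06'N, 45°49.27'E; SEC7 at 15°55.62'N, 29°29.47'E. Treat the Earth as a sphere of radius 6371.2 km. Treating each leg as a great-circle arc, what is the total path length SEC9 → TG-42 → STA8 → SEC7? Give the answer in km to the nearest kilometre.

SEC9: φ = +28.23467°, λ = +24.11200°
TG-42: φ = +29.96033°, λ = +25.17733°
STA8: φ = +14.96767°, λ = +45.82117°
SEC7: φ = +15.92700°, λ = +29.49117°
SEC9→TG-42: c = 0.034221 rad, d = 218.03 km
TG-42→STA8: c = 0.422134 rad, d = 2689.50 km
STA8→SEC7: c = 0.275156 rad, d = 1753.07 km
Total = 218.03 + 2689.50 + 1753.07 = 4660.60 km

4661 km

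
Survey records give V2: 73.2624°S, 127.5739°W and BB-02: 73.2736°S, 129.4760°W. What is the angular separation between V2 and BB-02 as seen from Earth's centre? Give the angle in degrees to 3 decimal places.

0.548°

Δφ = -0.0112°,  Δλ = -1.9021°
a = sin²(Δφ/2) + cos φ₁ cos φ₂ sin²(Δλ/2) = 0.000023
c = 2·arcsin(√a) = 0.009559 rad = 0.5477°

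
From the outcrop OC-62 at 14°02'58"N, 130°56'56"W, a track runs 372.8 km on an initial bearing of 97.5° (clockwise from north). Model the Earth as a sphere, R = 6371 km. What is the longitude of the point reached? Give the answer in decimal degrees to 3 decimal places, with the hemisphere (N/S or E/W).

127.529°W

OC-62: φ = +14.04944°, λ = -130.94889°
δ = d/R = 372.8/6371 = 0.058515 rad
φ₂ = arcsin(sin φ₁ cos δ + cos φ₁ sin δ cos θ)
   = arcsin(0.24276·0.99829 + 0.97009·0.05848·-0.13053) = 13.58800°
λ₂ = λ₁ + atan2(sin θ sin δ cos φ₁, cos δ − sin φ₁ sin φ₂) = -127.52910°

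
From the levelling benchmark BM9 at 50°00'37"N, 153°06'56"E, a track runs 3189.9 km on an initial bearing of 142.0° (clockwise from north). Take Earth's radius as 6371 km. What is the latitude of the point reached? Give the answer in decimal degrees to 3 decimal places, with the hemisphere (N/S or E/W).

25.405°N

BM9: φ = +50.01028°, λ = +153.11556°
δ = d/R = 3189.9/6371 = 0.500691 rad
φ₂ = arcsin(sin φ₁ cos δ + cos φ₁ sin δ cos θ)
   = arcsin(0.76616·0.87725 + 0.64265·0.48003·-0.78801) = 25.40534°
λ₂ = λ₁ + atan2(sin θ sin δ cos φ₁, cos δ − sin φ₁ sin φ₂) = 172.21304°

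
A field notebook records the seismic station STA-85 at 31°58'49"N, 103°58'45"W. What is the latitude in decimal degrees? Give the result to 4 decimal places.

31° + 58′/60 + 49″/3600 = 31 + 0.96667 + 0.01361 = 31.9803°

31.9803°N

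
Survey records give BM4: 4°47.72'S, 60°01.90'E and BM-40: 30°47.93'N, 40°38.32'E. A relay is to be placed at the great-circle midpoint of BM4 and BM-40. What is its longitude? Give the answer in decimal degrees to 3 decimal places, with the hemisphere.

51.061°E

BM4: φ = -4.79533°, λ = +60.03167°
BM-40: φ = +30.79883°, λ = +40.63867°
Bx = cos φ₂ cos Δλ = 0.810235,  By = cos φ₂ sin Δλ = -0.285218
φₘ = atan2(sin φ₁ + sin φ₂, √((cos φ₁ + Bx)² + By²)) = 13.18263°
λₘ = λ₁ + atan2(By, cos φ₁ + Bx) = 51.06078°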